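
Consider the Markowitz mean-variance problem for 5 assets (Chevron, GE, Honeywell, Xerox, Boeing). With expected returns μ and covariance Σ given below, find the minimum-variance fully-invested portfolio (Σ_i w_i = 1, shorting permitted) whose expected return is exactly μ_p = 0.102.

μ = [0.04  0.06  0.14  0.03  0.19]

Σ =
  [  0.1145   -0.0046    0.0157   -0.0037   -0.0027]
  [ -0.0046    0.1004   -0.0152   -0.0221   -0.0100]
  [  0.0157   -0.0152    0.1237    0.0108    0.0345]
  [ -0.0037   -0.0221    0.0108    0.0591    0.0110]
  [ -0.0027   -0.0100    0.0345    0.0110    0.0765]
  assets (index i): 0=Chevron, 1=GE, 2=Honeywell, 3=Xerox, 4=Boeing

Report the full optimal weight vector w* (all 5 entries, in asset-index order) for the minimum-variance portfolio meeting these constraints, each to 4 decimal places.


g=Σ⁻¹μ = [0.3859  1.0107  0.5213  0.3789  2.3398]
h=Σ⁻¹𝟙 = [9.7818  16.7262  4.0637  21.0450  10.7448]
a=μᵀg=0.604992  b=𝟙ᵀg=4.636630  c=𝟙ᵀh=62.361533  D=ac−b²=16.229864
λ₁=(c·0.102−b)/D = (62.361533·0.102−4.636630)/16.229864 = 0.106239
λ₂=(a−b·0.102)/D = (0.604992−4.636630·0.102)/16.229864 = 0.008137
w* = 0.106239·g + 0.008137·h:
  w_0 = 0.106239·0.3859 + 0.008137·9.7818 = 0.1206  (Chevron)
  w_1 = 0.106239·1.0107 + 0.008137·16.7262 = 0.2435  (GE)
  w_2 = 0.106239·0.5213 + 0.008137·4.0637 = 0.0885  (Honeywell)
  w_3 = 0.106239·0.3789 + 0.008137·21.0450 = 0.2115  (Xerox)
  w_4 = 0.106239·2.3398 + 0.008137·10.7448 = 0.3360  (Boeing)
Σw_i=1.0000  μᵀw=0.1020
σ²=wᵀΣw=λ₁·μ_p+λ₂ = 0.106239·0.102 + 0.008137 = 0.018973 ≈ 0.0190

0.1206  0.2435  0.0885  0.2115  0.3360


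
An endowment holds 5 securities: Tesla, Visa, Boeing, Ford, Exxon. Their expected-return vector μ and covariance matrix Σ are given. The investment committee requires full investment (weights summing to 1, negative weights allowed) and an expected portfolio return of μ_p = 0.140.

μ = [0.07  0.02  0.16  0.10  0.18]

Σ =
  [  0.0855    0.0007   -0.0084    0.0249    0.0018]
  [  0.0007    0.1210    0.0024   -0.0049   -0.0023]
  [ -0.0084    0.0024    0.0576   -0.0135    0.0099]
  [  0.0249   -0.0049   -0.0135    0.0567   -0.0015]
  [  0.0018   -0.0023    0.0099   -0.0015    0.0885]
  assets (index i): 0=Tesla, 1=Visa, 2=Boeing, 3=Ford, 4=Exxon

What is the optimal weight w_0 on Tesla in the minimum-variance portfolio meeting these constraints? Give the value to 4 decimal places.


p=Σ⁻¹μ = [0.3864  0.2316  3.0890  2.3952  1.7271]
q=Σ⁻¹𝟙 = [7.5820  8.8015  21.2712  20.3793  9.3399]
a=μᵀp=1.076315  b=𝟙ᵀp=7.829271  c=𝟙ᵀq=67.373889  D=ac−b²=11.218023
λ₁=(c·0.140−b)/D = (67.373889·0.140−7.829271)/11.218023 = 0.142902
λ₂=(a−b·0.140)/D = (1.076315−7.829271·0.140)/11.218023 = -0.001764
w* = 0.142902·p + -0.001764·q:
  w_0 = 0.142902·0.3864 + -0.001764·7.5820 = 0.0418  (Tesla)
  w_1 = 0.142902·0.2316 + -0.001764·8.8015 = 0.0176  (Visa)
  w_2 = 0.142902·3.0890 + -0.001764·21.2712 = 0.4039  (Boeing)
  w_3 = 0.142902·2.3952 + -0.001764·20.3793 = 0.3063  (Ford)
  w_4 = 0.142902·1.7271 + -0.001764·9.3399 = 0.2303  (Exxon)
Σw_i=1.0000  μᵀw=0.1400
σ²=wᵀΣw=λ₁·μ_p+λ₂ = 0.142902·0.140 + -0.001764 = 0.018243 ≈ 0.0182

0.0418


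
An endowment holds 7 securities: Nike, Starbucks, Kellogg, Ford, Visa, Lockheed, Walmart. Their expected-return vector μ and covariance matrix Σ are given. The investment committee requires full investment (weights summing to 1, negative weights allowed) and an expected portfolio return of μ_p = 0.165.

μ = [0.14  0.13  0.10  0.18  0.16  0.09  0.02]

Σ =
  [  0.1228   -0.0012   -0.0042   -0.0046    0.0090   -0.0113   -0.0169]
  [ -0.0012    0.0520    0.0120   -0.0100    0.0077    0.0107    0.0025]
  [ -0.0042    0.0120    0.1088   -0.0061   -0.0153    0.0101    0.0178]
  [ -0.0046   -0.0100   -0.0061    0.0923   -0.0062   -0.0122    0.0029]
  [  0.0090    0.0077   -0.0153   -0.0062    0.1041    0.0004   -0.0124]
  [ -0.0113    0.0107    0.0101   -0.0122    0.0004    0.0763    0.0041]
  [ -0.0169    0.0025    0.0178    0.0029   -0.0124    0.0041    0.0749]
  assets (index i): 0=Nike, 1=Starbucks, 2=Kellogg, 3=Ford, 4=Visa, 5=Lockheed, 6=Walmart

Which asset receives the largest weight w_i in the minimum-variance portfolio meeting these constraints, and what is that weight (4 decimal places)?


Ford (0.3573)

p=Σ⁻¹μ = [1.3476  2.2985  0.9016  2.5953  1.5763  1.3244  0.3681]
q=Σ⁻¹𝟙 = [11.5057  15.8815  6.7272  15.6295  11.0088  13.3652  14.3042]
a=μᵀp=1.423551  b=𝟙ᵀp=10.411788  c=𝟙ᵀq=88.422131  D=ac−b²=17.468054
λ₁=(c·0.165−b)/D = (88.422131·0.165−10.411788)/17.468054 = 0.239172
λ₂=(a−b·0.165)/D = (1.423551−10.411788·0.165)/17.468054 = -0.016853
w* = 0.239172·p + -0.016853·q:
  w_0 = 0.239172·1.3476 + -0.016853·11.5057 = 0.1284  (Nike)
  w_1 = 0.239172·2.2985 + -0.016853·15.8815 = 0.2821  (Starbucks)
  w_2 = 0.239172·0.9016 + -0.016853·6.7272 = 0.1023  (Kellogg)
  w_3 = 0.239172·2.5953 + -0.016853·15.6295 = 0.3573  (Ford)
  w_4 = 0.239172·1.5763 + -0.016853·11.0088 = 0.1915  (Visa)
  w_5 = 0.239172·1.3244 + -0.016853·13.3652 = 0.0915  (Lockheed)
  w_6 = 0.239172·0.3681 + -0.016853·14.3042 = -0.1530  (Walmart)
Σw_i=1.0000  μᵀw=0.1650
σ²=wᵀΣw=λ₁·μ_p+λ₂ = 0.239172·0.165 + -0.016853 = 0.022610 ≈ 0.0226


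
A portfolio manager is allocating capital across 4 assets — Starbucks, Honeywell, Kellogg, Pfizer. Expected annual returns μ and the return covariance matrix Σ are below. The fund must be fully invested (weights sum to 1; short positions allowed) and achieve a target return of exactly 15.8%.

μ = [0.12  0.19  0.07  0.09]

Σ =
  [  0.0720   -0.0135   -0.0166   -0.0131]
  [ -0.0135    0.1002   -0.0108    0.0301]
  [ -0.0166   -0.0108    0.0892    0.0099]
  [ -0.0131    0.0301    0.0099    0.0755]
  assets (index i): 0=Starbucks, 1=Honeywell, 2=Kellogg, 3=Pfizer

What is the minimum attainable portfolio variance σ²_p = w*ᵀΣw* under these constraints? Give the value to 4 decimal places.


0.0355

x=Σ⁻¹μ = [2.5218  2.2286  1.4629  0.5493]
y=Σ⁻¹𝟙 = [21.4797  11.4145  15.4362  10.3972]
a=μᵀx=0.877893  b=𝟙ᵀx=6.762599  c=𝟙ᵀy=58.727595  D=ac−b²=5.823787
λ₁=(c·0.158−b)/D = (58.727595·0.158−6.762599)/5.823787 = 0.432083
λ₂=(a−b·0.158)/D = (0.877893−6.762599·0.158)/5.823787 = -0.032727
w* = 0.432083·x + -0.032727·y:
  w_0 = 0.432083·2.5218 + -0.032727·21.4797 = 0.3866  (Starbucks)
  w_1 = 0.432083·2.2286 + -0.032727·11.4145 = 0.5894  (Honeywell)
  w_2 = 0.432083·1.4629 + -0.032727·15.4362 = 0.1269  (Kellogg)
  w_3 = 0.432083·0.5493 + -0.032727·10.3972 = -0.1029  (Pfizer)
Σw_i=1.0000  μᵀw=0.1580
σ²=wᵀΣw=λ₁·μ_p+λ₂ = 0.432083·0.158 + -0.032727 = 0.035542 ≈ 0.0355


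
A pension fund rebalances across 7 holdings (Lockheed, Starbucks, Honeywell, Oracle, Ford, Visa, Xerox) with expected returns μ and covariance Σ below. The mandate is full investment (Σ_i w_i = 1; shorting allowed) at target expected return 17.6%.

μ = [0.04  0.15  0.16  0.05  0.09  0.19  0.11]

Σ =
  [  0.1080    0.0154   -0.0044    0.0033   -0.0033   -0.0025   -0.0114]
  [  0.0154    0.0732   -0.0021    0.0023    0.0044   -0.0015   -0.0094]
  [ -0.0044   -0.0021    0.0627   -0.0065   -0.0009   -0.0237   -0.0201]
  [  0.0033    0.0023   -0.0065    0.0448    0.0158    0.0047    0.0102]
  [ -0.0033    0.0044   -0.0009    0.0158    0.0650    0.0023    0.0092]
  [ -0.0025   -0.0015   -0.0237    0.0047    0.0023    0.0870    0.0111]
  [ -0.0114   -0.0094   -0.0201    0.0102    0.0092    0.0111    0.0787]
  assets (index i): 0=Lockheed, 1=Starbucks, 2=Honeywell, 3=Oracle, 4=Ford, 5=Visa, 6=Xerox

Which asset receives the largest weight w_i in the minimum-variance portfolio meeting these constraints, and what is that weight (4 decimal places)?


x=Σ⁻¹μ = [0.5528  2.3745  4.6871  0.4996  0.7493  3.1698  2.3591]
y=Σ⁻¹𝟙 = [10.6239  14.0328  31.3728  16.4915  8.1860  17.1299  18.4237]
a=μᵀx=2.082398  b=𝟙ᵀx=14.392128  c=𝟙ᵀy=116.260578  D=ac−b²=34.967446
λ₁=(c·0.176−b)/D = (116.260578·0.176−14.392128)/34.967446 = 0.173582
λ₂=(a−b·0.176)/D = (2.082398−14.392128·0.176)/34.967446 = -0.012887
w* = 0.173582·x + -0.012887·y:
  w_0 = 0.173582·0.5528 + -0.012887·10.6239 = -0.0410  (Lockheed)
  w_1 = 0.173582·2.3745 + -0.012887·14.0328 = 0.2313  (Starbucks)
  w_2 = 0.173582·4.6871 + -0.012887·31.3728 = 0.4093  (Honeywell)
  w_3 = 0.173582·0.4996 + -0.012887·16.4915 = -0.1258  (Oracle)
  w_4 = 0.173582·0.7493 + -0.012887·8.1860 = 0.0246  (Ford)
  w_5 = 0.173582·3.1698 + -0.012887·17.1299 = 0.3295  (Visa)
  w_6 = 0.173582·2.3591 + -0.012887·18.4237 = 0.1721  (Xerox)
Σw_i=1.0000  μᵀw=0.1760
σ²=wᵀΣw=λ₁·μ_p+λ₂ = 0.173582·0.176 + -0.012887 = 0.017664 ≈ 0.0177

Honeywell (0.4093)


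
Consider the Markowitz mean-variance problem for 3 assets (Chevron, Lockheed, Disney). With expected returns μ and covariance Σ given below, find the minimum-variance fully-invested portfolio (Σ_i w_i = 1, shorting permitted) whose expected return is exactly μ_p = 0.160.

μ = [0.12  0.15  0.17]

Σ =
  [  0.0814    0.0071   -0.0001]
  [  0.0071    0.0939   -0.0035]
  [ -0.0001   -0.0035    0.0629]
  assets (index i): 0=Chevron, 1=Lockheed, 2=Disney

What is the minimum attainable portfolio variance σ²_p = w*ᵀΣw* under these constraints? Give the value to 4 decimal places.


0.0322

x=Σ⁻¹μ = [1.3380  1.6004  2.7939]
y=Σ⁻¹𝟙 = [11.3979  10.4026  16.4952]
a=μᵀx=0.875586  b=𝟙ᵀx=5.732333  c=𝟙ᵀy=38.295777  D=ac−b²=0.671619
λ₁=(c·0.160−b)/D = (38.295777·0.160−5.732333)/0.671619 = 0.588118
λ₂=(a−b·0.160)/D = (0.875586−5.732333·0.160)/0.671619 = -0.061920
w* = 0.588118·x + -0.061920·y:
  w_0 = 0.588118·1.3380 + -0.061920·11.3979 = 0.0812  (Chevron)
  w_1 = 0.588118·1.6004 + -0.061920·10.4026 = 0.2971  (Lockheed)
  w_2 = 0.588118·2.7939 + -0.061920·16.4952 = 0.6217  (Disney)
Σw_i=1.0000  μᵀw=0.1600
σ²=wᵀΣw=λ₁·μ_p+λ₂ = 0.588118·0.160 + -0.061920 = 0.032179 ≈ 0.0322


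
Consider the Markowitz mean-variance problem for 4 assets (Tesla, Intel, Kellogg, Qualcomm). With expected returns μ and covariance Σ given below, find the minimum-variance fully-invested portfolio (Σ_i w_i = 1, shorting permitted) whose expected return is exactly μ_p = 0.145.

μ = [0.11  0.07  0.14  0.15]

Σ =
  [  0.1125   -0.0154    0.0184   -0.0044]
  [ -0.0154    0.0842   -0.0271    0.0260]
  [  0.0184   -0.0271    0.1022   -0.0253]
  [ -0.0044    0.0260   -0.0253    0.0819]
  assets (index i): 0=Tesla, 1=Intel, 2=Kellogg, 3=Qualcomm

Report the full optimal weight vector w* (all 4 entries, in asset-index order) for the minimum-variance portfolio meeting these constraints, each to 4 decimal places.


0.0966  -0.0349  0.3930  0.5453

u=Σ⁻¹μ = [0.8659  0.9595  2.0117  2.1949]
v=Σ⁻¹𝟙 = [8.8826  14.4365  15.1807  12.7937]
a=μᵀu=0.773289  b=𝟙ᵀu=6.032000  c=𝟙ᵀv=51.293530  D=ac−b²=3.279694
λ₁=(c·0.145−b)/D = (51.293530·0.145−6.032000)/3.279694 = 0.428565
λ₂=(a−b·0.145)/D = (0.773289−6.032000·0.145)/3.279694 = -0.030903
w* = 0.428565·u + -0.030903·v:
  w_0 = 0.428565·0.8659 + -0.030903·8.8826 = 0.0966  (Tesla)
  w_1 = 0.428565·0.9595 + -0.030903·14.4365 = -0.0349  (Intel)
  w_2 = 0.428565·2.0117 + -0.030903·15.1807 = 0.3930  (Kellogg)
  w_3 = 0.428565·2.1949 + -0.030903·12.7937 = 0.5453  (Qualcomm)
Σw_i=1.0000  μᵀw=0.1450
σ²=wᵀΣw=λ₁·μ_p+λ₂ = 0.428565·0.145 + -0.030903 = 0.031239 ≈ 0.0312


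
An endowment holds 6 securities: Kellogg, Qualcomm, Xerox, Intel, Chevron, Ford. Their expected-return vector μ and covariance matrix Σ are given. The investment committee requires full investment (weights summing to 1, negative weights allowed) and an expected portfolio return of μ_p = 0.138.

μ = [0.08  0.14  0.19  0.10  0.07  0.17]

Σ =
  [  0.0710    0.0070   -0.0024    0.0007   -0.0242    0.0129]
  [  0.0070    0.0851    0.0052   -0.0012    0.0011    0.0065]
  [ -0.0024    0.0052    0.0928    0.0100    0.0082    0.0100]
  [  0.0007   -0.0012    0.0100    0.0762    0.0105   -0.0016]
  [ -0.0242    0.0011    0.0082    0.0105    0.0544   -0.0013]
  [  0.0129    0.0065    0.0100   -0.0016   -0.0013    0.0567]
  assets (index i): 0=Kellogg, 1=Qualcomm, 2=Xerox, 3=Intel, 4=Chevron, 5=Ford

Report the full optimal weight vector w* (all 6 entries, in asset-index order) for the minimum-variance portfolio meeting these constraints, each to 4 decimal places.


x=Σ⁻¹μ = [1.0765  1.2767  1.5174  0.9838  1.3786  2.3987]
y=Σ⁻¹𝟙 = [19.5317  8.6590  6.3696  9.1238  24.4591  11.8952]
a=μᵀx=1.155827  b=𝟙ᵀx=8.631711  c=𝟙ᵀy=80.038350  D=ac−b²=18.004076
λ₁=(c·0.138−b)/D = (80.038350·0.138−8.631711)/18.004076 = 0.134057
λ₂=(a−b·0.138)/D = (1.155827−8.631711·0.138)/18.004076 = -0.001963
w* = 0.134057·x + -0.001963·y:
  w_0 = 0.134057·1.0765 + -0.001963·19.5317 = 0.1060  (Kellogg)
  w_1 = 0.134057·1.2767 + -0.001963·8.6590 = 0.1541  (Qualcomm)
  w_2 = 0.134057·1.5174 + -0.001963·6.3696 = 0.1909  (Xerox)
  w_3 = 0.134057·0.9838 + -0.001963·9.1238 = 0.1140  (Intel)
  w_4 = 0.134057·1.3786 + -0.001963·24.4591 = 0.1368  (Chevron)
  w_5 = 0.134057·2.3987 + -0.001963·11.8952 = 0.2982  (Ford)
Σw_i=1.0000  μᵀw=0.1380
σ²=wᵀΣw=λ₁·μ_p+λ₂ = 0.134057·0.138 + -0.001963 = 0.016537 ≈ 0.0165

0.1060  0.1541  0.1909  0.1140  0.1368  0.2982


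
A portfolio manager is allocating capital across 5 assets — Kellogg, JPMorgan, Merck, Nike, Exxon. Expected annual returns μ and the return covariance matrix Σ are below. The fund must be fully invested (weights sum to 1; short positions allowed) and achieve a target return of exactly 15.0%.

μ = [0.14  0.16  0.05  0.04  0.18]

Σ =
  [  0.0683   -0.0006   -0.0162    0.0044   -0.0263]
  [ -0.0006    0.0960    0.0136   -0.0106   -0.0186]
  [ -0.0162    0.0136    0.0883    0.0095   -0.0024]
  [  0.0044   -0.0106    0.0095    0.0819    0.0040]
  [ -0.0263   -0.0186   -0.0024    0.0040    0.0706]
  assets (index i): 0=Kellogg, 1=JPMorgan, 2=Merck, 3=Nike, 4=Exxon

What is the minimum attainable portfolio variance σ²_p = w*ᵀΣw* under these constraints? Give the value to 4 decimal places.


0.0118

u=Σ⁻¹μ = [4.1425  2.4948  1.0465  0.2343  4.7723]
v=Σ⁻¹𝟙 = [28.5318  15.2493  13.9562  9.6283  28.7394]
a=μᵀu=1.899828  b=𝟙ᵀu=12.690375  c=𝟙ᵀv=96.105014  D=ac−b²=21.537370
λ₁=(c·0.150−b)/D = (96.105014·0.150−12.690375)/21.537370 = 0.080111
λ₂=(a−b·0.150)/D = (1.899828−12.690375·0.150)/21.537370 = -0.000173
w* = 0.080111·u + -0.000173·v:
  w_0 = 0.080111·4.1425 + -0.000173·28.5318 = 0.3269  (Kellogg)
  w_1 = 0.080111·2.4948 + -0.000173·15.2493 = 0.1972  (JPMorgan)
  w_2 = 0.080111·1.0465 + -0.000173·13.9562 = 0.0814  (Merck)
  w_3 = 0.080111·0.2343 + -0.000173·9.6283 = 0.0171  (Nike)
  w_4 = 0.080111·4.7723 + -0.000173·28.7394 = 0.3773  (Exxon)
Σw_i=1.0000  μᵀw=0.1500
σ²=wᵀΣw=λ₁·μ_p+λ₂ = 0.080111·0.150 + -0.000173 = 0.011844 ≈ 0.0118


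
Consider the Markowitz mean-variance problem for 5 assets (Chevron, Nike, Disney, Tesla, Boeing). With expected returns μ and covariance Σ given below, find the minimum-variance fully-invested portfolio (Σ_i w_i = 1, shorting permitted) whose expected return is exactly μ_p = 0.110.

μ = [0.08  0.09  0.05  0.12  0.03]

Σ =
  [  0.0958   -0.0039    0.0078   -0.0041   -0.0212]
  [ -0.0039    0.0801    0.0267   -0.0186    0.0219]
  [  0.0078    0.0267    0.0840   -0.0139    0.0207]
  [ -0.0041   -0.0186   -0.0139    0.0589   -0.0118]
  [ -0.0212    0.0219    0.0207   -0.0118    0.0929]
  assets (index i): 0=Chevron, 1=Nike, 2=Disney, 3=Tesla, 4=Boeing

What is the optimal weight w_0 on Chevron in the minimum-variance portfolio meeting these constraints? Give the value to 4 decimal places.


p=Σ⁻¹μ = [1.0980  1.5820  0.3334  2.7883  0.4804]
q=Σ⁻¹𝟙 = [14.2700  13.3629  7.6283  26.5030  12.5372]
a=μᵀp=0.595901  b=𝟙ᵀp=6.282159  c=𝟙ᵀq=74.301459  D=ac−b²=4.810832
λ₁=(c·0.110−b)/D = (74.301459·0.110−6.282159)/4.810832 = 0.393072
λ₂=(a−b·0.110)/D = (0.595901−6.282159·0.110)/4.810832 = -0.019775
w* = 0.393072·p + -0.019775·q:
  w_0 = 0.393072·1.0980 + -0.019775·14.2700 = 0.1494  (Chevron)
  w_1 = 0.393072·1.5820 + -0.019775·13.3629 = 0.3576  (Nike)
  w_2 = 0.393072·0.3334 + -0.019775·7.6283 = -0.0198  (Disney)
  w_3 = 0.393072·2.7883 + -0.019775·26.5030 = 0.5719  (Tesla)
  w_4 = 0.393072·0.4804 + -0.019775·12.5372 = -0.0591  (Boeing)
Σw_i=1.0000  μᵀw=0.1100
σ²=wᵀΣw=λ₁·μ_p+λ₂ = 0.393072·0.110 + -0.019775 = 0.023463 ≈ 0.0235

0.1494


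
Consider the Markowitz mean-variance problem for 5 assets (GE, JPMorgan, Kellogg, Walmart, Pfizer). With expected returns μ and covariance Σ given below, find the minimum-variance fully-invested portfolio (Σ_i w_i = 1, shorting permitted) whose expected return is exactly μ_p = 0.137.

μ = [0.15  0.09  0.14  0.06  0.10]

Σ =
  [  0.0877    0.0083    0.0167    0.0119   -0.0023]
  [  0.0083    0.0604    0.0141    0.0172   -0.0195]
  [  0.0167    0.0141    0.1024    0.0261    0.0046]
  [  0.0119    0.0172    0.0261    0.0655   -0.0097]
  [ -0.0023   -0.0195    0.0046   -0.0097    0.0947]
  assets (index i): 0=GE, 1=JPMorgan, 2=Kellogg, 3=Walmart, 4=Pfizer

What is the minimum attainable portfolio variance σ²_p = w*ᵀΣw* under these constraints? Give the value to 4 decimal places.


0.0349

g=Σ⁻¹μ = [1.4275  1.5054  0.8313  0.1336  1.3739]
h=Σ⁻¹𝟙 = [8.2681  16.6639  2.7584  10.5316  15.1365]
a=μᵀg=0.611401  b=𝟙ᵀg=5.271693  c=𝟙ᵀh=53.358562  D=ac−b²=4.832751
λ₁=(c·0.137−b)/D = (53.358562·0.137−5.271693)/4.832751 = 0.421795
λ₂=(a−b·0.137)/D = (0.611401−5.271693·0.137)/4.832751 = -0.022931
w* = 0.421795·g + -0.022931·h:
  w_0 = 0.421795·1.4275 + -0.022931·8.2681 = 0.4125  (GE)
  w_1 = 0.421795·1.5054 + -0.022931·16.6639 = 0.2528  (JPMorgan)
  w_2 = 0.421795·0.8313 + -0.022931·2.7584 = 0.2874  (Kellogg)
  w_3 = 0.421795·0.1336 + -0.022931·10.5316 = -0.1852  (Walmart)
  w_4 = 0.421795·1.3739 + -0.022931·15.1365 = 0.2324  (Pfizer)
Σw_i=1.0000  μᵀw=0.1370
σ²=wᵀΣw=λ₁·μ_p+λ₂ = 0.421795·0.137 + -0.022931 = 0.034855 ≈ 0.0349


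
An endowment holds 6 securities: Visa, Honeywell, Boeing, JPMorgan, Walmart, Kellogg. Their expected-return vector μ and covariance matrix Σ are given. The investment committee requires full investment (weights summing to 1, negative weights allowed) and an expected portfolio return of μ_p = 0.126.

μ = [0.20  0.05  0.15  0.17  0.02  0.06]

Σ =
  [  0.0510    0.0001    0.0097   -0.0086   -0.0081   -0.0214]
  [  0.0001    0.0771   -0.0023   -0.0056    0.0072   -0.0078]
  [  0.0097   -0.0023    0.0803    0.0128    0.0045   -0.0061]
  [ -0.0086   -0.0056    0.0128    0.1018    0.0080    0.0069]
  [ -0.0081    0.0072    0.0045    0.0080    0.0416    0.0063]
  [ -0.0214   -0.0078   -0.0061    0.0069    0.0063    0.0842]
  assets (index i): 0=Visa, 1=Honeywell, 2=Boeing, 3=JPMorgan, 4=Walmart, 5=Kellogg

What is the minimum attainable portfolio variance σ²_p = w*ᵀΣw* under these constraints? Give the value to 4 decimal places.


0.0104

x=Σ⁻¹μ = [4.9074  0.9580  1.1314  1.8237  0.5031  1.9435]
y=Σ⁻¹𝟙 = [31.2435  13.7007  7.8239  9.1820  22.2251  19.2379]
a=μᵀx=1.635789  b=𝟙ᵀx=11.267030  c=𝟙ᵀy=103.413059  D=ac−b²=42.215970
λ₁=(c·0.126−b)/D = (103.413059·0.126−11.267030)/42.215970 = 0.041762
λ₂=(a−b·0.126)/D = (1.635789−11.267030·0.126)/42.215970 = 0.005120
w* = 0.041762·x + 0.005120·y:
  w_0 = 0.041762·4.9074 + 0.005120·31.2435 = 0.3649  (Visa)
  w_1 = 0.041762·0.9580 + 0.005120·13.7007 = 0.1102  (Honeywell)
  w_2 = 0.041762·1.1314 + 0.005120·7.8239 = 0.0873  (Boeing)
  w_3 = 0.041762·1.8237 + 0.005120·9.1820 = 0.1232  (JPMorgan)
  w_4 = 0.041762·0.5031 + 0.005120·22.2251 = 0.1348  (Walmart)
  w_5 = 0.041762·1.9435 + 0.005120·19.2379 = 0.1797  (Kellogg)
Σw_i=1.0000  μᵀw=0.1260
σ²=wᵀΣw=λ₁·μ_p+λ₂ = 0.041762·0.126 + 0.005120 = 0.010382 ≈ 0.0104


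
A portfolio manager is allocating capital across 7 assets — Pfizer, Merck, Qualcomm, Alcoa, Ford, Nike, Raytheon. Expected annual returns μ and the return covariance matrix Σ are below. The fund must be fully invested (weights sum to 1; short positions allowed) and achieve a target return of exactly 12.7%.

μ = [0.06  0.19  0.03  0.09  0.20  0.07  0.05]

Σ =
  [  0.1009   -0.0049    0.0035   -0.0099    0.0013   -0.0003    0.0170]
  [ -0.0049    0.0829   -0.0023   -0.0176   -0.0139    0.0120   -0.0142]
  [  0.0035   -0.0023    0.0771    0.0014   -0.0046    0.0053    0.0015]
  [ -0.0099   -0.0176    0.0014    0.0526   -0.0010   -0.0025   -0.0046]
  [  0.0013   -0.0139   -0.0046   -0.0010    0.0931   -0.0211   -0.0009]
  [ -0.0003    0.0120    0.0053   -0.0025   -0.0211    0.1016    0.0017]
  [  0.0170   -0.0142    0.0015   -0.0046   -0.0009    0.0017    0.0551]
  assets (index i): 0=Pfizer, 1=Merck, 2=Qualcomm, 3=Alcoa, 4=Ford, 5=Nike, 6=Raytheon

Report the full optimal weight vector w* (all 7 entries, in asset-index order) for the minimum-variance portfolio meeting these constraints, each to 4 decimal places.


0.0538  0.2579  0.0411  0.2381  0.2024  0.0646  0.1422

g=Σ⁻¹μ = [0.7277  3.7663  0.4862  3.3641  2.9811  0.8903  1.9424]
h=Σ⁻¹𝟙 = [9.5882  25.3812  12.6056  31.9059  17.9341  10.3230  24.0266]
a=μᵀg=1.832284  b=𝟙ᵀg=14.158186  c=𝟙ᵀh=131.764646  D=ac−b²=40.975987
λ₁=(c·0.127−b)/D = (131.764646·0.127−14.158186)/40.975987 = 0.062864
λ₂=(a−b·0.127)/D = (1.832284−14.158186·0.127)/40.975987 = 0.000834
w* = 0.062864·g + 0.000834·h:
  w_0 = 0.062864·0.7277 + 0.000834·9.5882 = 0.0538  (Pfizer)
  w_1 = 0.062864·3.7663 + 0.000834·25.3812 = 0.2579  (Merck)
  w_2 = 0.062864·0.4862 + 0.000834·12.6056 = 0.0411  (Qualcomm)
  w_3 = 0.062864·3.3641 + 0.000834·31.9059 = 0.2381  (Alcoa)
  w_4 = 0.062864·2.9811 + 0.000834·17.9341 = 0.2024  (Ford)
  w_5 = 0.062864·0.8903 + 0.000834·10.3230 = 0.0646  (Nike)
  w_6 = 0.062864·1.9424 + 0.000834·24.0266 = 0.1422  (Raytheon)
Σw_i=1.0000  μᵀw=0.1270
σ²=wᵀΣw=λ₁·μ_p+λ₂ = 0.062864·0.127 + 0.000834 = 0.008818 ≈ 0.0088


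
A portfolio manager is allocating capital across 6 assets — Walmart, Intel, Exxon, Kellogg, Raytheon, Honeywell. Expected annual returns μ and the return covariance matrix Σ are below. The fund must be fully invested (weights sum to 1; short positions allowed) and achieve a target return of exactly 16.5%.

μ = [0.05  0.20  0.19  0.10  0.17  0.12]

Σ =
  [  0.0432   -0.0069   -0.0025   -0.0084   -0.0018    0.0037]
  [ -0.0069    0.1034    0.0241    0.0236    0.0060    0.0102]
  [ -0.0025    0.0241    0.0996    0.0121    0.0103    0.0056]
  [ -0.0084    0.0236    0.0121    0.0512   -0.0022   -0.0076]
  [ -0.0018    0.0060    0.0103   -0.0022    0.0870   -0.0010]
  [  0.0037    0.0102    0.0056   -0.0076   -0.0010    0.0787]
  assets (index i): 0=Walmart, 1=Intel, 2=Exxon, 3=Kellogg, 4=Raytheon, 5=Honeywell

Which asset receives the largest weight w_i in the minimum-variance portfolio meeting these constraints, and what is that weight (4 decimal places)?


Raytheon (0.2782)

x=Σ⁻¹μ = [1.6969  1.1325  1.2003  1.7124  1.8283  1.4014]
y=Σ⁻¹𝟙 = [27.9550  2.8543  5.1474  24.0514  12.0255  13.1314]
a=μᵀx=1.189632  b=𝟙ᵀx=8.971854  c=𝟙ᵀy=85.164979  D=ac−b²=20.820816
λ₁=(c·0.165−b)/D = (85.164979·0.165−8.971854)/20.820816 = 0.244004
λ₂=(a−b·0.165)/D = (1.189632−8.971854·0.165)/20.820816 = -0.013963
w* = 0.244004·x + -0.013963·y:
  w_0 = 0.244004·1.6969 + -0.013963·27.9550 = 0.0237  (Walmart)
  w_1 = 0.244004·1.1325 + -0.013963·2.8543 = 0.2365  (Intel)
  w_2 = 0.244004·1.2003 + -0.013963·5.1474 = 0.2210  (Exxon)
  w_3 = 0.244004·1.7124 + -0.013963·24.0514 = 0.0820  (Kellogg)
  w_4 = 0.244004·1.8283 + -0.013963·12.0255 = 0.2782  (Raytheon)
  w_5 = 0.244004·1.4014 + -0.013963·13.1314 = 0.1586  (Honeywell)
Σw_i=1.0000  μᵀw=0.1650
σ²=wᵀΣw=λ₁·μ_p+λ₂ = 0.244004·0.165 + -0.013963 = 0.026298 ≈ 0.0263


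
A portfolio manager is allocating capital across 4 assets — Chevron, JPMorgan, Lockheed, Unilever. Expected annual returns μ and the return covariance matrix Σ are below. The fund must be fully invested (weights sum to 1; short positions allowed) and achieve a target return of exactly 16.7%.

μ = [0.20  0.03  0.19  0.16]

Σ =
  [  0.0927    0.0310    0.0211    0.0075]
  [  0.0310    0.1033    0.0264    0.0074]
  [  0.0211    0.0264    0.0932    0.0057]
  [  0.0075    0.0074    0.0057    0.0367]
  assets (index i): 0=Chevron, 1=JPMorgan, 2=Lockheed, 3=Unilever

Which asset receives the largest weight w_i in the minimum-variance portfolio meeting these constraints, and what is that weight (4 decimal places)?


p=Σ⁻¹μ = [1.7784  -0.9502  1.6649  3.9293]
q=Σ⁻¹𝟙 = [5.8131  4.5058  6.6623  24.1167]
a=μᵀp=1.272182  b=𝟙ᵀp=6.422301  c=𝟙ᵀq=41.097874  D=ac−b²=11.038024
λ₁=(c·0.167−b)/D = (41.097874·0.167−6.422301)/11.038024 = 0.039957
λ₂=(a−b·0.167)/D = (1.272182−6.422301·0.167)/11.038024 = 0.018088
w* = 0.039957·p + 0.018088·q:
  w_0 = 0.039957·1.7784 + 0.018088·5.8131 = 0.1762  (Chevron)
  w_1 = 0.039957·-0.9502 + 0.018088·4.5058 = 0.0435  (JPMorgan)
  w_2 = 0.039957·1.6649 + 0.018088·6.6623 = 0.1870  (Lockheed)
  w_3 = 0.039957·3.9293 + 0.018088·24.1167 = 0.5932  (Unilever)
Σw_i=1.0000  μᵀw=0.1670
σ²=wᵀΣw=λ₁·μ_p+λ₂ = 0.039957·0.167 + 0.018088 = 0.024761 ≈ 0.0248

Unilever (0.5932)


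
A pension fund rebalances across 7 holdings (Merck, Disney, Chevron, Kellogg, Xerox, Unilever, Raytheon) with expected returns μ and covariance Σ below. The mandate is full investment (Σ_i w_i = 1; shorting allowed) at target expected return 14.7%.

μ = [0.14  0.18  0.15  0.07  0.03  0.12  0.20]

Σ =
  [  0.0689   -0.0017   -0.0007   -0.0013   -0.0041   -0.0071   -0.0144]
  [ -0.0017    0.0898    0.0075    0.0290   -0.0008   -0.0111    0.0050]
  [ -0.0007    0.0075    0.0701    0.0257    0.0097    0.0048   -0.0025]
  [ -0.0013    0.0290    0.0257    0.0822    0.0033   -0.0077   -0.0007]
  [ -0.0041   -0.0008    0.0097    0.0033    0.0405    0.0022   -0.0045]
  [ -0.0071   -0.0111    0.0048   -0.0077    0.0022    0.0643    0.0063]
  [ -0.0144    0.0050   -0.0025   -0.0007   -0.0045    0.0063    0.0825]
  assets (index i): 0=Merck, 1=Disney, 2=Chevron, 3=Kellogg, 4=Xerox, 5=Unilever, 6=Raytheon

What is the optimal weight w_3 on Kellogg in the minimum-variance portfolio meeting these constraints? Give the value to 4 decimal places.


x=Σ⁻¹μ = [2.9382  2.0936  1.8722  -0.2410  0.8433  2.0850  2.7517]
y=Σ⁻¹𝟙 = [21.5846  10.0692  6.3579  7.7277  25.6921  17.7184  15.5850]
a=μᵀx=1.877982  b=𝟙ᵀx=12.342893  c=𝟙ᵀy=104.734882  D=ac−b²=44.343204
λ₁=(c·0.147−b)/D = (104.734882·0.147−12.342893)/44.343204 = 0.068852
λ₂=(a−b·0.147)/D = (1.877982−12.342893·0.147)/44.343204 = 0.001434
w* = 0.068852·x + 0.001434·y:
  w_0 = 0.068852·2.9382 + 0.001434·21.5846 = 0.2332  (Merck)
  w_1 = 0.068852·2.0936 + 0.001434·10.0692 = 0.1586  (Disney)
  w_2 = 0.068852·1.8722 + 0.001434·6.3579 = 0.1380  (Chevron)
  w_3 = 0.068852·-0.2410 + 0.001434·7.7277 = -0.0055  (Kellogg)
  w_4 = 0.068852·0.8433 + 0.001434·25.6921 = 0.0949  (Xerox)
  w_5 = 0.068852·2.0850 + 0.001434·17.7184 = 0.1690  (Unilever)
  w_6 = 0.068852·2.7517 + 0.001434·15.5850 = 0.2118  (Raytheon)
Σw_i=1.0000  μᵀw=0.1470
σ²=wᵀΣw=λ₁·μ_p+λ₂ = 0.068852·0.147 + 0.001434 = 0.011555 ≈ 0.0116

-0.0055


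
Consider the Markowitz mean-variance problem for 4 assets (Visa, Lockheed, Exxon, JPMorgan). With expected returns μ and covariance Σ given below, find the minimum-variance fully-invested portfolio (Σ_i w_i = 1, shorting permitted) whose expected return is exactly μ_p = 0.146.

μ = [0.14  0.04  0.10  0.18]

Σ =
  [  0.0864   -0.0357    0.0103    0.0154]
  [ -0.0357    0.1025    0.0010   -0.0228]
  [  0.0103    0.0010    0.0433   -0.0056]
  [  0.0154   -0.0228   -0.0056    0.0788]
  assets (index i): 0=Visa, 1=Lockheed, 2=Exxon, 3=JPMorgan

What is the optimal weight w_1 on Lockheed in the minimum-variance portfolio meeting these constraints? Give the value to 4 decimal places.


0.0468

p=Σ⁻¹μ = [1.4972  1.4625  2.2526  2.5749]
q=Σ⁻¹𝟙 = [13.4156  17.9550  21.6619  16.8030]
a=μᵀp=0.956843  b=𝟙ᵀp=7.787123  c=𝟙ᵀq=69.835538  D=ac−b²=6.182338
λ₁=(c·0.146−b)/D = (69.835538·0.146−7.787123)/6.182338 = 0.389637
λ₂=(a−b·0.146)/D = (0.956843−7.787123·0.146)/6.182338 = -0.029128
w* = 0.389637·p + -0.029128·q:
  w_0 = 0.389637·1.4972 + -0.029128·13.4156 = 0.1926  (Visa)
  w_1 = 0.389637·1.4625 + -0.029128·17.9550 = 0.0468  (Lockheed)
  w_2 = 0.389637·2.2526 + -0.029128·21.6619 = 0.2467  (Exxon)
  w_3 = 0.389637·2.5749 + -0.029128·16.8030 = 0.5138  (JPMorgan)
Σw_i=1.0000  μᵀw=0.1460
σ²=wᵀΣw=λ₁·μ_p+λ₂ = 0.389637·0.146 + -0.029128 = 0.027759 ≈ 0.0278


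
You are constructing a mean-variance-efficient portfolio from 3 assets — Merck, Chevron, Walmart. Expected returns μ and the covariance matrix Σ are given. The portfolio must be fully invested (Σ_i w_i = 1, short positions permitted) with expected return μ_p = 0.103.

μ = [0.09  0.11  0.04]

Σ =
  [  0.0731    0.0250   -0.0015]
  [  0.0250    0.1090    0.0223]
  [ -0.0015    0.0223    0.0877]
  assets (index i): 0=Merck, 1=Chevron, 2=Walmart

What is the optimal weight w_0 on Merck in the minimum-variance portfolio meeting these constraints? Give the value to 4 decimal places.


x=Σ⁻¹μ = [0.9899  0.7230  0.2892]
y=Σ⁻¹𝟙 = [12.4765  4.1523  10.5601]
a=μᵀx=0.180183  b=𝟙ᵀx=2.002039  c=𝟙ᵀy=27.188868  D=ac−b²=0.890817
λ₁=(c·0.103−b)/D = (27.188868·0.103−2.002039)/0.890817 = 0.896272
λ₂=(a−b·0.103)/D = (0.180183−2.002039·0.103)/0.890817 = -0.029217
w* = 0.896272·x + -0.029217·y:
  w_0 = 0.896272·0.9899 + -0.029217·12.4765 = 0.5227  (Merck)
  w_1 = 0.896272·0.7230 + -0.029217·4.1523 = 0.5267  (Chevron)
  w_2 = 0.896272·0.2892 + -0.029217·10.5601 = -0.0493  (Walmart)
Σw_i=1.0000  μᵀw=0.1030
σ²=wᵀΣw=λ₁·μ_p+λ₂ = 0.896272·0.103 + -0.029217 = 0.063099 ≈ 0.0631

0.5227


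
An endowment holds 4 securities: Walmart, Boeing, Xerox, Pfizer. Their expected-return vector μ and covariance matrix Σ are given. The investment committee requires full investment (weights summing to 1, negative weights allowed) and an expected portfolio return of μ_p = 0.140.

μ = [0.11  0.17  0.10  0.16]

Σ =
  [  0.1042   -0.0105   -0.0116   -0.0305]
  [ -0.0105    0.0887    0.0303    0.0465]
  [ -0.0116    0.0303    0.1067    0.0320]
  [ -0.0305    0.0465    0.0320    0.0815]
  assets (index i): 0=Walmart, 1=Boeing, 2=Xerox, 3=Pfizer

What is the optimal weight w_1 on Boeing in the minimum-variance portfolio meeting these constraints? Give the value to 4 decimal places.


g=Σ⁻¹μ = [1.7538  1.0215  0.2573  1.9357]
h=Σ⁻¹𝟙 = [14.4773  4.1651  5.8614  13.0100]
a=μᵀg=0.702018  b=𝟙ᵀg=4.968307  c=𝟙ᵀh=37.513777  D=ac−b²=1.651257
λ₁=(c·0.140−b)/D = (37.513777·0.140−4.968307)/1.651257 = 0.171761
λ₂=(a−b·0.140)/D = (0.702018−4.968307·0.140)/1.651257 = 0.003909
w* = 0.171761·g + 0.003909·h:
  w_0 = 0.171761·1.7538 + 0.003909·14.4773 = 0.3578  (Walmart)
  w_1 = 0.171761·1.0215 + 0.003909·4.1651 = 0.1917  (Boeing)
  w_2 = 0.171761·0.2573 + 0.003909·5.8614 = 0.0671  (Xerox)
  w_3 = 0.171761·1.9357 + 0.003909·13.0100 = 0.3833  (Pfizer)
Σw_i=1.0000  μᵀw=0.1400
σ²=wᵀΣw=λ₁·μ_p+λ₂ = 0.171761·0.140 + 0.003909 = 0.027955 ≈ 0.0280

0.1917


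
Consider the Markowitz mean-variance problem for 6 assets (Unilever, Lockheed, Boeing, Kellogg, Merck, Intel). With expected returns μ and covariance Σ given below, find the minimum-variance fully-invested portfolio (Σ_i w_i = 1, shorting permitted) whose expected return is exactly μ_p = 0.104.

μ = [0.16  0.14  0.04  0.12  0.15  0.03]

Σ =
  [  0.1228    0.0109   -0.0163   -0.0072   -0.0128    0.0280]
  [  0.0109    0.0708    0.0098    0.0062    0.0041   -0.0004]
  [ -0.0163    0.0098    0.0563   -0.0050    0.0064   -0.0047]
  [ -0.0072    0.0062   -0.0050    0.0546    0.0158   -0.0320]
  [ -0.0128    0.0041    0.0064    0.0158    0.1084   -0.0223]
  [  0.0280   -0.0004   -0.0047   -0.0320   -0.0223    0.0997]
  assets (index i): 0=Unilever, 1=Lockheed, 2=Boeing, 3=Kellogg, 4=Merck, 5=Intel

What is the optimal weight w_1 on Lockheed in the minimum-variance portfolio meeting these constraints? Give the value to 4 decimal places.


x=Σ⁻¹μ = [1.3608  1.3278  1.0493  2.5922  1.2790  1.0916]
y=Σ⁻¹𝟙 = [8.5593  6.6747  22.4962  30.1996  8.4277  20.2915]
a=μᵀx=0.981245  b=𝟙ᵀx=8.700642  c=𝟙ᵀy=96.648980  D=ac−b²=19.135145
λ₁=(c·0.104−b)/D = (96.648980·0.104−8.700642)/19.135145 = 0.070595
λ₂=(a−b·0.104)/D = (0.981245−8.700642·0.104)/19.135145 = 0.003992
w* = 0.070595·x + 0.003992·y:
  w_0 = 0.070595·1.3608 + 0.003992·8.5593 = 0.1302  (Unilever)
  w_1 = 0.070595·1.3278 + 0.003992·6.6747 = 0.1204  (Lockheed)
  w_2 = 0.070595·1.0493 + 0.003992·22.4962 = 0.1639  (Boeing)
  w_3 = 0.070595·2.5922 + 0.003992·30.1996 = 0.3035  (Kellogg)
  w_4 = 0.070595·1.2790 + 0.003992·8.4277 = 0.1239  (Merck)
  w_5 = 0.070595·1.0916 + 0.003992·20.2915 = 0.1581  (Intel)
Σw_i=1.0000  μᵀw=0.1040
σ²=wᵀΣw=λ₁·μ_p+λ₂ = 0.070595·0.104 + 0.003992 = 0.011333 ≈ 0.0113

0.1204


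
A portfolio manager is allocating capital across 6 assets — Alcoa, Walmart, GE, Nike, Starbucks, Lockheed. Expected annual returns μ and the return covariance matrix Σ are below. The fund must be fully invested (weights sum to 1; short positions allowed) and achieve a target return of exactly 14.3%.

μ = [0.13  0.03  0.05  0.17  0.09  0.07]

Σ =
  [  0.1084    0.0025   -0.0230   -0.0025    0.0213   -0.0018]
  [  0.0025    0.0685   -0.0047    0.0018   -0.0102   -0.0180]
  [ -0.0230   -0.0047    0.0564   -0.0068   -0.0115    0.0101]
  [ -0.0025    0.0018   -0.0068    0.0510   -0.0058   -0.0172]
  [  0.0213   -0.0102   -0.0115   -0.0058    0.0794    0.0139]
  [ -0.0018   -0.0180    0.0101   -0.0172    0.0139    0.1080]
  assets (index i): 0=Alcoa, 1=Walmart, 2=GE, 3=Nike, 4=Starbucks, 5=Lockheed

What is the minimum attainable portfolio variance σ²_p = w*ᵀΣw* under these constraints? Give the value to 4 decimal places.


g=Σ⁻¹μ = [1.4976  0.9044  2.1330  4.1834  1.2650  1.1278]
h=Σ⁻¹𝟙 = [12.6741  21.1413  29.1820  29.5506  16.0360  12.9073]
a=μᵀg=1.232458  b=𝟙ᵀg=11.111333  c=𝟙ᵀh=121.491312  D=ac−b²=26.271192
λ₁=(c·0.143−b)/D = (121.491312·0.143−11.111333)/26.271192 = 0.238357
λ₂=(a−b·0.143)/D = (1.232458−11.111333·0.143)/26.271192 = -0.013569
w* = 0.238357·g + -0.013569·h:
  w_0 = 0.238357·1.4976 + -0.013569·12.6741 = 0.1850  (Alcoa)
  w_1 = 0.238357·0.9044 + -0.013569·21.1413 = -0.0713  (Walmart)
  w_2 = 0.238357·2.1330 + -0.013569·29.1820 = 0.1125  (GE)
  w_3 = 0.238357·4.1834 + -0.013569·29.5506 = 0.5962  (Nike)
  w_4 = 0.238357·1.2650 + -0.013569·16.0360 = 0.0839  (Starbucks)
  w_5 = 0.238357·1.1278 + -0.013569·12.9073 = 0.0937  (Lockheed)
Σw_i=1.0000  μᵀw=0.1430
σ²=wᵀΣw=λ₁·μ_p+λ₂ = 0.238357·0.143 + -0.013569 = 0.020516 ≈ 0.0205

0.0205


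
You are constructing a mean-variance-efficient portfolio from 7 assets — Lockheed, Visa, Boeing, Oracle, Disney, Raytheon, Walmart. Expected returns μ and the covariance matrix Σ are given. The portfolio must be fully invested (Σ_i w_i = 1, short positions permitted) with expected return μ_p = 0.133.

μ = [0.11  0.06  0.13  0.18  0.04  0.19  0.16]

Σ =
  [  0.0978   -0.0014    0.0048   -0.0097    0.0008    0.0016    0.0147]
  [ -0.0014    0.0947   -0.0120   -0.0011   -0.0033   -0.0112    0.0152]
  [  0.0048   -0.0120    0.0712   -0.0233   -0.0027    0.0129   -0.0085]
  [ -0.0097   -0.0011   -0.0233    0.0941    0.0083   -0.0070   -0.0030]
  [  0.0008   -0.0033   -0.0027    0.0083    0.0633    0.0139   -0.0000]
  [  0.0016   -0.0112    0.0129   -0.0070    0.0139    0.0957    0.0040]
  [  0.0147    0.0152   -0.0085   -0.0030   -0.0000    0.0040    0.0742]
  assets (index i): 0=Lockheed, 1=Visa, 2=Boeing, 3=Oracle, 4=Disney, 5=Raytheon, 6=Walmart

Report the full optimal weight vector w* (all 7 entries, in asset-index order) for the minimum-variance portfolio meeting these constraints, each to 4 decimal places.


0.0911  0.1182  0.2357  0.2066  0.0915  0.1099  0.1469

g=Σ⁻¹μ = [0.9409  0.9103  2.7930  2.9150  0.0039  1.8236  2.1230]
h=Σ⁻¹𝟙 = [9.0179  13.1277  21.6755  16.8440  13.3913  7.7091  11.7498]
a=μᵀg=1.732224  b=𝟙ᵀg=11.509700  c=𝟙ᵀh=93.515245  D=ac−b²=29.516153
λ₁=(c·0.133−b)/D = (93.515245·0.133−11.509700)/29.516153 = 0.031435
λ₂=(a−b·0.133)/D = (1.732224−11.509700·0.133)/29.516153 = 0.006825
w* = 0.031435·g + 0.006825·h:
  w_0 = 0.031435·0.9409 + 0.006825·9.0179 = 0.0911  (Lockheed)
  w_1 = 0.031435·0.9103 + 0.006825·13.1277 = 0.1182  (Visa)
  w_2 = 0.031435·2.7930 + 0.006825·21.6755 = 0.2357  (Boeing)
  w_3 = 0.031435·2.9150 + 0.006825·16.8440 = 0.2066  (Oracle)
  w_4 = 0.031435·0.0039 + 0.006825·13.3913 = 0.0915  (Disney)
  w_5 = 0.031435·1.8236 + 0.006825·7.7091 = 0.1099  (Raytheon)
  w_6 = 0.031435·2.1230 + 0.006825·11.7498 = 0.1469  (Walmart)
Σw_i=1.0000  μᵀw=0.1330
σ²=wᵀΣw=λ₁·μ_p+λ₂ = 0.031435·0.133 + 0.006825 = 0.011005 ≈ 0.0110


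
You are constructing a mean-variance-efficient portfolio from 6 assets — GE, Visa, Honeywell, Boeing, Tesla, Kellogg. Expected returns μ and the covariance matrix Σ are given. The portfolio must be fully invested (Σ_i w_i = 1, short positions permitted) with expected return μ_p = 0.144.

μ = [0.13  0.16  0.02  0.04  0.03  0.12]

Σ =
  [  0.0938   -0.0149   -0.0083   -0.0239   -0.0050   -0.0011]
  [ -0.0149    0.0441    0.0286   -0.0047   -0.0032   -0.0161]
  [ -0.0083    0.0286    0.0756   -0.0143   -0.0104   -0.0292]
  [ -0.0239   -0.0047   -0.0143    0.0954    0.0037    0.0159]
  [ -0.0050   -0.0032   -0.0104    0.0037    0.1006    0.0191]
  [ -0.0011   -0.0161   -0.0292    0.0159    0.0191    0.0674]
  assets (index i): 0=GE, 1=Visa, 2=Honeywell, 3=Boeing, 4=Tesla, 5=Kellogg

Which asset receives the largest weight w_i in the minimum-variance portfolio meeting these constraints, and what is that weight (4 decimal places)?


x=Σ⁻¹μ = [2.5198  5.8869  -0.4333  0.8004  -0.0051  2.8527]
y=Σ⁻¹𝟙 = [21.6627  29.4158  17.8294  15.7329  8.7057  23.7628]
a=μᵀx=1.634995  b=𝟙ᵀx=11.621287  c=𝟙ᵀy=117.109161  D=ac−b²=56.418545
λ₁=(c·0.144−b)/D = (117.109161·0.144−11.621287)/56.418545 = 0.092920
λ₂=(a−b·0.144)/D = (1.634995−11.621287·0.144)/56.418545 = -0.000682
w* = 0.092920·x + -0.000682·y:
  w_0 = 0.092920·2.5198 + -0.000682·21.6627 = 0.2194  (GE)
  w_1 = 0.092920·5.8869 + -0.000682·29.4158 = 0.5270  (Visa)
  w_2 = 0.092920·-0.4333 + -0.000682·17.8294 = -0.0524  (Honeywell)
  w_3 = 0.092920·0.8004 + -0.000682·15.7329 = 0.0636  (Boeing)
  w_4 = 0.092920·-0.0051 + -0.000682·8.7057 = -0.0064  (Tesla)
  w_5 = 0.092920·2.8527 + -0.000682·23.7628 = 0.2489  (Kellogg)
Σw_i=1.0000  μᵀw=0.1440
σ²=wᵀΣw=λ₁·μ_p+λ₂ = 0.092920·0.144 + -0.000682 = 0.012699 ≈ 0.0127

Visa (0.5270)


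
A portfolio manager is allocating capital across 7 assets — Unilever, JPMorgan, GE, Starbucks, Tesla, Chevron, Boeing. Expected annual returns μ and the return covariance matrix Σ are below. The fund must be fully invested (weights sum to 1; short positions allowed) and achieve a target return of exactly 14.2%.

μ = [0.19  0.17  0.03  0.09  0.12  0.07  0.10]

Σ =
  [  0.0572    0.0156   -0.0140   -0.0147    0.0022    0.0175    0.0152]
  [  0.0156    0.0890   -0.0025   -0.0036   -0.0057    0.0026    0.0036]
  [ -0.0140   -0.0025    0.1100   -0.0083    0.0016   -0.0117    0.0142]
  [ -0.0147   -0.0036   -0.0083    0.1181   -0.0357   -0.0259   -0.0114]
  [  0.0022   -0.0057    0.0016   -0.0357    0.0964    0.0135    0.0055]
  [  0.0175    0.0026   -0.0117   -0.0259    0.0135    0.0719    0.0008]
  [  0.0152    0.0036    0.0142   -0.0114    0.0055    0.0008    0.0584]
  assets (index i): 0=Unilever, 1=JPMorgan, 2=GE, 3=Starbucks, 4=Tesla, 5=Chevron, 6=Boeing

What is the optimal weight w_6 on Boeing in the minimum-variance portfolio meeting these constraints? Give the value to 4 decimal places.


p=Σ⁻¹μ = [3.1307  1.5334  0.7973  2.0439  1.8680  0.6622  0.8231]
q=Σ⁻¹𝟙 = [14.3496  9.9123  12.7044  20.8394  15.1152  16.6586  12.1046]
a=μᵀp=1.416207  b=𝟙ᵀp=10.858583  c=𝟙ᵀq=101.684051  D=ac−b²=26.096890
λ₁=(c·0.142−b)/D = (101.684051·0.142−10.858583)/26.096890 = 0.137202
λ₂=(a−b·0.142)/D = (1.416207−10.858583·0.142)/26.096890 = -0.004817
w* = 0.137202·p + -0.004817·q:
  w_0 = 0.137202·3.1307 + -0.004817·14.3496 = 0.3604  (Unilever)
  w_1 = 0.137202·1.5334 + -0.004817·9.9123 = 0.1626  (JPMorgan)
  w_2 = 0.137202·0.7973 + -0.004817·12.7044 = 0.0482  (GE)
  w_3 = 0.137202·2.0439 + -0.004817·20.8394 = 0.1800  (Starbucks)
  w_4 = 0.137202·1.8680 + -0.004817·15.1152 = 0.1835  (Tesla)
  w_5 = 0.137202·0.6622 + -0.004817·16.6586 = 0.0106  (Chevron)
  w_6 = 0.137202·0.8231 + -0.004817·12.1046 = 0.0546  (Boeing)
Σw_i=1.0000  μᵀw=0.1420
σ²=wᵀΣw=λ₁·μ_p+λ₂ = 0.137202·0.142 + -0.004817 = 0.014666 ≈ 0.0147

0.0546
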